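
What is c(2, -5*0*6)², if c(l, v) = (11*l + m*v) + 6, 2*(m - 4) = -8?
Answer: 784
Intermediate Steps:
m = 0 (m = 4 + (½)*(-8) = 4 - 4 = 0)
c(l, v) = 6 + 11*l (c(l, v) = (11*l + 0*v) + 6 = (11*l + 0) + 6 = 11*l + 6 = 6 + 11*l)
c(2, -5*0*6)² = (6 + 11*2)² = (6 + 22)² = 28² = 784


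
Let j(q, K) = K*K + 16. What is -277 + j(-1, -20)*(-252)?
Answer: -105109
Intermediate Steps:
j(q, K) = 16 + K² (j(q, K) = K² + 16 = 16 + K²)
-277 + j(-1, -20)*(-252) = -277 + (16 + (-20)²)*(-252) = -277 + (16 + 400)*(-252) = -277 + 416*(-252) = -277 - 104832 = -105109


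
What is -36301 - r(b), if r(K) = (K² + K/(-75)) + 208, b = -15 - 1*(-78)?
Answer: -1011929/25 ≈ -40477.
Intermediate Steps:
b = 63 (b = -15 + 78 = 63)
r(K) = 208 + K² - K/75 (r(K) = (K² - K/75) + 208 = 208 + K² - K/75)
-36301 - r(b) = -36301 - (208 + 63² - 1/75*63) = -36301 - (208 + 3969 - 21/25) = -36301 - 1*104404/25 = -36301 - 104404/25 = -1011929/25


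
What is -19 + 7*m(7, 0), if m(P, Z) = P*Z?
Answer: -19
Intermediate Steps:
-19 + 7*m(7, 0) = -19 + 7*(7*0) = -19 + 7*0 = -19 + 0 = -19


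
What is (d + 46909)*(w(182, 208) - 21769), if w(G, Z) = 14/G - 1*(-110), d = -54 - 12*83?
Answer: -12912335194/13 ≈ -9.9326e+8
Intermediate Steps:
d = -1050 (d = -54 - 996 = -1050)
w(G, Z) = 110 + 14/G (w(G, Z) = 14/G + 110 = 110 + 14/G)
(d + 46909)*(w(182, 208) - 21769) = (-1050 + 46909)*((110 + 14/182) - 21769) = 45859*((110 + 14*(1/182)) - 21769) = 45859*((110 + 1/13) - 21769) = 45859*(1431/13 - 21769) = 45859*(-281566/13) = -12912335194/13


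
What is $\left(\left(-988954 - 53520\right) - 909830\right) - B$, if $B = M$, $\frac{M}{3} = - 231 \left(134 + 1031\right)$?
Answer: $-1144959$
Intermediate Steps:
$M = -807345$ ($M = 3 \left(- 231 \left(134 + 1031\right)\right) = 3 \left(\left(-231\right) 1165\right) = 3 \left(-269115\right) = -807345$)
$B = -807345$
$\left(\left(-988954 - 53520\right) - 909830\right) - B = \left(\left(-988954 - 53520\right) - 909830\right) - -807345 = \left(-1042474 - 909830\right) + 807345 = -1952304 + 807345 = -1144959$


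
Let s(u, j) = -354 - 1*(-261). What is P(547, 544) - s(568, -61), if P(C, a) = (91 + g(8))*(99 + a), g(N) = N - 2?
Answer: 62464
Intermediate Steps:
g(N) = -2 + N
s(u, j) = -93 (s(u, j) = -354 + 261 = -93)
P(C, a) = 9603 + 97*a (P(C, a) = (91 + (-2 + 8))*(99 + a) = (91 + 6)*(99 + a) = 97*(99 + a) = 9603 + 97*a)
P(547, 544) - s(568, -61) = (9603 + 97*544) - 1*(-93) = (9603 + 52768) + 93 = 62371 + 93 = 62464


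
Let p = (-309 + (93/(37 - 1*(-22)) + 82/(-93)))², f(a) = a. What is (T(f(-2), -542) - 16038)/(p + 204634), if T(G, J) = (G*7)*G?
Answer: -48201577569/902270457673 ≈ -0.053423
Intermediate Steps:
T(G, J) = 7*G² (T(G, J) = (7*G)*G = 7*G²)
p = 2861754155584/30107169 (p = (-309 + (93/(37 + 22) + 82*(-1/93)))² = (-309 + (93/59 - 82/93))² = (-309 + 3811/5487)² = (-1691672/5487)² = 2861754155584/30107169 ≈ 95052.)
(T(f(-2), -542) - 16038)/(p + 204634) = (7*(-2)² - 16038)/(2861754155584/30107169 + 204634) = (7*4 - 16038)/(9022704576730/30107169) = (28 - 16038)*(30107169/9022704576730) = -16010*30107169/9022704576730 = -48201577569/902270457673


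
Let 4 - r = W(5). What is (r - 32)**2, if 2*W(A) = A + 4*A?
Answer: 6561/4 ≈ 1640.3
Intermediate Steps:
W(A) = 5*A/2 (W(A) = (A + 4*A)/2 = (5*A)/2 = 5*A/2)
r = -17/2 (r = 4 - 5*5/2 = 4 - 1*25/2 = 4 - 25/2 = -17/2 ≈ -8.5000)
(r - 32)**2 = (-17/2 - 32)**2 = (-81/2)**2 = 6561/4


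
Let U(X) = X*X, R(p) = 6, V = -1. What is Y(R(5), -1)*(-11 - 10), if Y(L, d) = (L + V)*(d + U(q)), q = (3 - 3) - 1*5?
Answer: -2520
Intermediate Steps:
q = -5 (q = 0 - 5 = -5)
U(X) = X**2
Y(L, d) = (-1 + L)*(25 + d) (Y(L, d) = (L - 1)*(d + (-5)**2) = (-1 + L)*(d + 25) = (-1 + L)*(25 + d))
Y(R(5), -1)*(-11 - 10) = (-25 - 1*(-1) + 25*6 + 6*(-1))*(-11 - 10) = (-25 + 1 + 150 - 6)*(-21) = 120*(-21) = -2520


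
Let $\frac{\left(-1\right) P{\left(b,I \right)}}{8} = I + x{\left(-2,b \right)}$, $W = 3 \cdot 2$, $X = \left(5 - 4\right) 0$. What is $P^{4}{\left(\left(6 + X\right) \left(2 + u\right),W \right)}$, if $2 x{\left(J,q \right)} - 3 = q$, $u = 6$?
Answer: $4032758016$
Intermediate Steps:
$x{\left(J,q \right)} = \frac{3}{2} + \frac{q}{2}$
$X = 0$ ($X = 1 \cdot 0 = 0$)
$W = 6$
$P{\left(b,I \right)} = -12 - 8 I - 4 b$ ($P{\left(b,I \right)} = - 8 \left(I + \left(\frac{3}{2} + \frac{b}{2}\right)\right) = - 8 \left(\frac{3}{2} + I + \frac{b}{2}\right) = -12 - 8 I - 4 b$)
$P^{4}{\left(\left(6 + X\right) \left(2 + u\right),W \right)} = \left(-12 - 48 - 4 \left(6 + 0\right) \left(2 + 6\right)\right)^{4} = \left(-12 - 48 - 4 \cdot 6 \cdot 8\right)^{4} = \left(-12 - 48 - 192\right)^{4} = \left(-252\right)^{4} = 4032758016$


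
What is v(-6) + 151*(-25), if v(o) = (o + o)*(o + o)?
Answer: -3631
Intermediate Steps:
v(o) = 4*o² (v(o) = (2*o)*(2*o) = 4*o²)
v(-6) + 151*(-25) = 4*(-6)² + 151*(-25) = 4*36 - 3775 = 144 - 3775 = -3631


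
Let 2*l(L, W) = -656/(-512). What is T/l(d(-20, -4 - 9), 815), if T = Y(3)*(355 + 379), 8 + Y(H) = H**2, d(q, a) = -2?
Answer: 46976/41 ≈ 1145.8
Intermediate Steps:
l(L, W) = 41/64 (l(L, W) = (-656/(-512))/2 = (-656*(-1/512))/2 = (1/2)*(41/32) = 41/64)
Y(H) = -8 + H**2
T = 734 (T = (-8 + 3**2)*(355 + 379) = (-8 + 9)*734 = 1*734 = 734)
T/l(d(-20, -4 - 9), 815) = 734/(41/64) = 734*(64/41) = 46976/41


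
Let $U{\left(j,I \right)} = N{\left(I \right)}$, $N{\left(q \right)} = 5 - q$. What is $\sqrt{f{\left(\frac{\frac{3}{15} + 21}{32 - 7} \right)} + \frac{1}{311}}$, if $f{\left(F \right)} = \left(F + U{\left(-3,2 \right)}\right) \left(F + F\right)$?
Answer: $\frac{\sqrt{9867693187}}{38875} \approx 2.5553$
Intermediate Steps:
$U{\left(j,I \right)} = 5 - I$
$f{\left(F \right)} = 2 F \left(3 + F\right)$ ($f{\left(F \right)} = \left(F + \left(5 - 2\right)\right) \left(F + F\right) = \left(F + \left(5 - 2\right)\right) 2 F = \left(F + 3\right) 2 F = \left(3 + F\right) 2 F = 2 F \left(3 + F\right)$)
$\sqrt{f{\left(\frac{\frac{3}{15} + 21}{32 - 7} \right)} + \frac{1}{311}} = \sqrt{2 \frac{\frac{3}{15} + 21}{32 - 7} \left(3 + \frac{\frac{3}{15} + 21}{32 - 7}\right) + \frac{1}{311}} = \sqrt{2 \frac{3 \cdot \frac{1}{15} + 21}{25} \left(3 + \frac{3 \cdot \frac{1}{15} + 21}{25}\right) + \frac{1}{311}} = \sqrt{2 \left(\frac{1}{5} + 21\right) \frac{1}{25} \left(3 + \left(\frac{1}{5} + 21\right) \frac{1}{25}\right) + \frac{1}{311}} = \sqrt{2 \cdot \frac{106}{5} \cdot \frac{1}{25} \left(3 + \frac{106}{5} \cdot \frac{1}{25}\right) + \frac{1}{311}} = \sqrt{2 \cdot \frac{106}{125} \left(3 + \frac{106}{125}\right) + \frac{1}{311}} = \sqrt{2 \cdot \frac{106}{125} \cdot \frac{481}{125} + \frac{1}{311}} = \sqrt{\frac{101972}{15625} + \frac{1}{311}} = \sqrt{\frac{31728917}{4859375}} = \frac{\sqrt{9867693187}}{38875}$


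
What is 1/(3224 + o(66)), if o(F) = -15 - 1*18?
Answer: 1/3191 ≈ 0.00031338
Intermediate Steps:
o(F) = -33 (o(F) = -15 - 18 = -33)
1/(3224 + o(66)) = 1/(3224 - 33) = 1/3191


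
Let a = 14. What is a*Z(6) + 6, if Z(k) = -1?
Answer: -8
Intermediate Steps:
a*Z(6) + 6 = 14*(-1) + 6 = -14 + 6 = -8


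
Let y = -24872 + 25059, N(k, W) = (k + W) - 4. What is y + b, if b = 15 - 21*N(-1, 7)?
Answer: 160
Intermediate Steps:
N(k, W) = -4 + W + k (N(k, W) = (W + k) - 4 = -4 + W + k)
b = -27 (b = 15 - 21*(-4 + 7 - 1) = 15 - 21*2 = 15 - 42 = -27)
y = 187
y + b = 187 - 27 = 160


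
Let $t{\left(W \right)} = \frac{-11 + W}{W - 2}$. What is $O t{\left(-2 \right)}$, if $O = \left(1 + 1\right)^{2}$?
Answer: $13$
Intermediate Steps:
$O = 4$ ($O = 2^{2} = 4$)
$t{\left(W \right)} = \frac{-11 + W}{-2 + W}$
$O t{\left(-2 \right)} = 4 \frac{-11 - 2}{-2 - 2} = 4 \frac{1}{-4} \left(-13\right) = 4 \left(\left(- \frac{1}{4}\right) \left(-13\right)\right) = 4 \cdot \frac{13}{4} = 13$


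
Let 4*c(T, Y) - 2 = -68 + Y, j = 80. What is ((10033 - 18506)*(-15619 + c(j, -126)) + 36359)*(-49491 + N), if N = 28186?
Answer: -2828938619250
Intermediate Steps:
c(T, Y) = -33/2 + Y/4 (c(T, Y) = 1/2 + (-68 + Y)/4 = 1/2 + (-17 + Y/4) = -33/2 + Y/4)
((10033 - 18506)*(-15619 + c(j, -126)) + 36359)*(-49491 + N) = ((10033 - 18506)*(-15619 + (-33/2 + (1/4)*(-126))) + 36359)*(-49491 + 28186) = (-8473*(-15619 + (-33/2 - 63/2)) + 36359)*(-21305) = (-8473*(-15619 - 48) + 36359)*(-21305) = (-8473*(-15667) + 36359)*(-21305) = (132746491 + 36359)*(-21305) = 132782850*(-21305) = -2828938619250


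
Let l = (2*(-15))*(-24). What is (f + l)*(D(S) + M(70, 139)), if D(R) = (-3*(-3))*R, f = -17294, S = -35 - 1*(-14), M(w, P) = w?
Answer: 1972306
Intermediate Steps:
S = -21 (S = -35 + 14 = -21)
D(R) = 9*R
l = 720 (l = -30*(-24) = 720)
(f + l)*(D(S) + M(70, 139)) = (-17294 + 720)*(9*(-21) + 70) = -16574*(-189 + 70) = -16574*(-119) = 1972306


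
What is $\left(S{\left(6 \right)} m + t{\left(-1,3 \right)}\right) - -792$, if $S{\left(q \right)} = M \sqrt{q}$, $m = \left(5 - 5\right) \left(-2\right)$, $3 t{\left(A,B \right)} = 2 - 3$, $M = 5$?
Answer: $\frac{2375}{3} \approx 791.67$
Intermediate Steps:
$t{\left(A,B \right)} = - \frac{1}{3}$ ($t{\left(A,B \right)} = \frac{2 - 3}{3} = \frac{1}{3} \left(-1\right) = - \frac{1}{3}$)
$m = 0$ ($m = 0 \left(-2\right) = 0$)
$S{\left(q \right)} = 5 \sqrt{q}$
$\left(S{\left(6 \right)} m + t{\left(-1,3 \right)}\right) - -792 = \left(5 \sqrt{6} \cdot 0 - \frac{1}{3}\right) - -792 = \left(0 - \frac{1}{3}\right) + 792 = - \frac{1}{3} + 792 = \frac{2375}{3}$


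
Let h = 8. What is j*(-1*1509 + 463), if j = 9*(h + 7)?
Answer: -141210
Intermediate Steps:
j = 135 (j = 9*(8 + 7) = 9*15 = 135)
j*(-1*1509 + 463) = 135*(-1*1509 + 463) = 135*(-1509 + 463) = 135*(-1046) = -141210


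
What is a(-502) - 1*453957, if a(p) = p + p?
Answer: -454961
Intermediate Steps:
a(p) = 2*p
a(-502) - 1*453957 = 2*(-502) - 1*453957 = -1004 - 453957 = -454961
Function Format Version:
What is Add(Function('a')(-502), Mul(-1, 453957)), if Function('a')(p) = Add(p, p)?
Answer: -454961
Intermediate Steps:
Function('a')(p) = Mul(2, p)
Add(Function('a')(-502), Mul(-1, 453957)) = Add(Mul(2, -502), Mul(-1, 453957)) = Add(-1004, -453957) = -454961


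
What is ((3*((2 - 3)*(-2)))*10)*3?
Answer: 180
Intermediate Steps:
((3*((2 - 3)*(-2)))*10)*3 = ((3*(-1*(-2)))*10)*3 = ((3*2)*10)*3 = (6*10)*3 = 60*3 = 180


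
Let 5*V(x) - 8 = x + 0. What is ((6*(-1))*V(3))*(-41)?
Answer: 2706/5 ≈ 541.20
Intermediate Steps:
V(x) = 8/5 + x/5 (V(x) = 8/5 + (x + 0)/5 = 8/5 + x/5)
((6*(-1))*V(3))*(-41) = ((6*(-1))*(8/5 + (1/5)*3))*(-41) = -6*(8/5 + 3/5)*(-41) = -6*11/5*(-41) = -66/5*(-41) = 2706/5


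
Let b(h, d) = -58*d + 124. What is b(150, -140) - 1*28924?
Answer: -20680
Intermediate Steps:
b(h, d) = 124 - 58*d
b(150, -140) - 1*28924 = (124 - 58*(-140)) - 1*28924 = (124 + 8120) - 28924 = 8244 - 28924 = -20680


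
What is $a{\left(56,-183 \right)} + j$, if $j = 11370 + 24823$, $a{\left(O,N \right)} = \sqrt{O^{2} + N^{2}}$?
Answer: $36193 + 5 \sqrt{1465} \approx 36384.0$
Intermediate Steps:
$a{\left(O,N \right)} = \sqrt{N^{2} + O^{2}}$
$j = 36193$
$a{\left(56,-183 \right)} + j = \sqrt{\left(-183\right)^{2} + 56^{2}} + 36193 = \sqrt{33489 + 3136} + 36193 = \sqrt{36625} + 36193 = 5 \sqrt{1465} + 36193 = 36193 + 5 \sqrt{1465}$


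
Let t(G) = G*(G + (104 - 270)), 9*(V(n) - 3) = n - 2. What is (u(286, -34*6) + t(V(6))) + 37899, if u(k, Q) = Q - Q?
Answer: 3024466/81 ≈ 37339.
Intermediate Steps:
u(k, Q) = 0
V(n) = 25/9 + n/9 (V(n) = 3 + (n - 2)/9 = 3 + (-2 + n)/9 = 3 + (-2/9 + n/9) = 25/9 + n/9)
t(G) = G*(-166 + G) (t(G) = G*(G - 166) = G*(-166 + G))
(u(286, -34*6) + t(V(6))) + 37899 = (0 + (25/9 + (⅑)*6)*(-166 + (25/9 + (⅑)*6))) + 37899 = (0 + (25/9 + ⅔)*(-166 + (25/9 + ⅔))) + 37899 = (0 + 31*(-166 + 31/9)/9) + 37899 = (0 + (31/9)*(-1463/9)) + 37899 = (0 - 45353/81) + 37899 = -45353/81 + 37899 = 3024466/81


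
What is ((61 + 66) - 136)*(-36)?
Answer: 324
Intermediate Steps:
((61 + 66) - 136)*(-36) = (127 - 136)*(-36) = -9*(-36) = 324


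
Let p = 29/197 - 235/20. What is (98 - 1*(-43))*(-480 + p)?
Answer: -54621003/788 ≈ -69316.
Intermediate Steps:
p = -9143/788 (p = 29*(1/197) - 235*1/20 = 29/197 - 47/4 = -9143/788 ≈ -11.603)
(98 - 1*(-43))*(-480 + p) = (98 - 1*(-43))*(-480 - 9143/788) = (98 + 43)*(-387383/788) = 141*(-387383/788) = -54621003/788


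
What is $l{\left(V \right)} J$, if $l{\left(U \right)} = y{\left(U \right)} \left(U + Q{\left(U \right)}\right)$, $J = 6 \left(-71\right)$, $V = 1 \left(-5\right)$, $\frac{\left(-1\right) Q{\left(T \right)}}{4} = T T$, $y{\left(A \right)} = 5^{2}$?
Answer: $1118250$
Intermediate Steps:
$y{\left(A \right)} = 25$
$Q{\left(T \right)} = - 4 T^{2}$ ($Q{\left(T \right)} = - 4 T T = - 4 T^{2}$)
$V = -5$
$J = -426$
$l{\left(U \right)} = - 100 U^{2} + 25 U$ ($l{\left(U \right)} = 25 \left(U - 4 U^{2}\right) = - 100 U^{2} + 25 U$)
$l{\left(V \right)} J = 25 \left(-5\right) \left(1 - -20\right) \left(-426\right) = 25 \left(-5\right) \left(1 + 20\right) \left(-426\right) = 25 \left(-5\right) 21 \left(-426\right) = \left(-2625\right) \left(-426\right) = 1118250$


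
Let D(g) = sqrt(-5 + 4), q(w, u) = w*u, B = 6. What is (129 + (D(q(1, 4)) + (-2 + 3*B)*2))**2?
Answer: (161 + I)**2 ≈ 25920.0 + 322.0*I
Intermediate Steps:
q(w, u) = u*w
D(g) = I (D(g) = sqrt(-1) = I)
(129 + (D(q(1, 4)) + (-2 + 3*B)*2))**2 = (129 + (I + (-2 + 3*6)*2))**2 = (129 + (I + (-2 + 18)*2))**2 = (129 + (I + 16*2))**2 = (129 + (I + 32))**2 = (129 + (32 + I))**2 = (161 + I)**2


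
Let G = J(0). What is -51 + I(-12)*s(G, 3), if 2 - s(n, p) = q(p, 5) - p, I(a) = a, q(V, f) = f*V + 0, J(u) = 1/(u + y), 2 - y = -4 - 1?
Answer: 69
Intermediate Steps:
y = 7 (y = 2 - (-4 - 1) = 2 - 1*(-5) = 2 + 5 = 7)
J(u) = 1/(7 + u) (J(u) = 1/(u + 7) = 1/(7 + u))
G = 1/7 (G = 1/(7 + 0) = 1/7 ≈ 0.14286)
q(V, f) = V*f (q(V, f) = V*f + 0 = V*f)
s(n, p) = 2 - 4*p (s(n, p) = 2 - (p*5 - p) = 2 - (5*p - p) = 2 - 4*p)
-51 + I(-12)*s(G, 3) = -51 - 12*(2 - 4*3) = -51 - 12*(2 - 12) = -51 - 12*(-10) = -51 + 120 = 69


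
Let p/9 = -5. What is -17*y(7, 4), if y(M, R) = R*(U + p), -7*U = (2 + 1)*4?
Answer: 22236/7 ≈ 3176.6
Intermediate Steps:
p = -45 (p = 9*(-5) = -45)
U = -12/7 (U = -(2 + 1)*4/7 = -3*4/7 = -⅐*12 = -12/7 ≈ -1.7143)
y(M, R) = -327*R/7 (y(M, R) = R*(-12/7 - 45) = R*(-327/7) = -327*R/7)
-17*y(7, 4) = -(-5559)*4/7 = -17*(-1308/7) = 22236/7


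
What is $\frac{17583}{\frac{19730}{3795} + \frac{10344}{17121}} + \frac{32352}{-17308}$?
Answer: $\frac{329352918341781}{108767167258} \approx 3028.1$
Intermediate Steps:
$\frac{17583}{\frac{19730}{3795} + \frac{10344}{17121}} + \frac{32352}{-17308} = \frac{17583}{19730 \cdot \frac{1}{3795} + 10344 \cdot \frac{1}{17121}} + 32352 \left(- \frac{1}{17308}\right) = \frac{17583}{\frac{3946}{759} + \frac{3448}{5707}} - \frac{8088}{4327} = \frac{17583}{\frac{25136854}{4331613}} - \frac{8088}{4327} = 17583 \cdot \frac{4331613}{25136854} - \frac{8088}{4327} = \frac{76162751379}{25136854} - \frac{8088}{4327} = \frac{329352918341781}{108767167258}$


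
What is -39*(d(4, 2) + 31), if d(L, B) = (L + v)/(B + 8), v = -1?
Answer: -12207/10 ≈ -1220.7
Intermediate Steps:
d(L, B) = (-1 + L)/(8 + B) (d(L, B) = (L - 1)/(B + 8) = (-1 + L)/(8 + B))
-39*(d(4, 2) + 31) = -39*((-1 + 4)/(8 + 2) + 31) = -39*(3/10 + 31) = -39*313/10 = -12207/10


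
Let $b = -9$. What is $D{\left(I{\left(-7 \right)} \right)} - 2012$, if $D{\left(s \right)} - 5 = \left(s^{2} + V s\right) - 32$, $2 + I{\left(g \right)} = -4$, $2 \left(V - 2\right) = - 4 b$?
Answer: $-2123$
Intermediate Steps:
$V = 20$ ($V = 2 + \frac{\left(-4\right) \left(-9\right)}{2} = 2 + \frac{1}{2} \cdot 36 = 2 + 18 = 20$)
$I{\left(g \right)} = -6$ ($I{\left(g \right)} = -2 - 4 = -6$)
$D{\left(s \right)} = -27 + s^{2} + 20 s$ ($D{\left(s \right)} = 5 - \left(32 - s^{2} - 20 s\right) = 5 + \left(-32 + s^{2} + 20 s\right) = -27 + s^{2} + 20 s$)
$D{\left(I{\left(-7 \right)} \right)} - 2012 = \left(-27 + \left(-6\right)^{2} + 20 \left(-6\right)\right) - 2012 = \left(-27 + 36 - 120\right) - 2012 = -111 - 2012 = -2123$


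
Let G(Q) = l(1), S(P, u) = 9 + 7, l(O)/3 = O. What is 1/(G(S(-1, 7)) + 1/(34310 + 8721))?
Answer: 43031/129094 ≈ 0.33333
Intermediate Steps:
l(O) = 3*O
S(P, u) = 16
G(Q) = 3 (G(Q) = 3*1 = 3)
1/(G(S(-1, 7)) + 1/(34310 + 8721)) = 1/(3 + 1/(34310 + 8721)) = 1/(3 + 1/43031) = 1/(129094/43031) = 43031/129094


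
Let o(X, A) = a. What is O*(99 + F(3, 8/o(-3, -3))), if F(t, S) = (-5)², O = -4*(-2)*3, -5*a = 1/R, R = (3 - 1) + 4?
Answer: 2976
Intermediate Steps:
R = 6 (R = 2 + 4 = 6)
a = -1/30 (a = -⅕/6 = -⅕*⅙ = -1/30 ≈ -0.033333)
O = 24 (O = 8*3 = 24)
o(X, A) = -1/30
F(t, S) = 25
O*(99 + F(3, 8/o(-3, -3))) = 24*(99 + 25) = 24*124 = 2976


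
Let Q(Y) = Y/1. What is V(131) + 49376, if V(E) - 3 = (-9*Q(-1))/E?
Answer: 6468658/131 ≈ 49379.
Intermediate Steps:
Q(Y) = Y (Q(Y) = Y*1 = Y)
V(E) = 3 + 9/E (V(E) = 3 + (-9*(-1))/E = 3 + 9/E)
V(131) + 49376 = (3 + 9/131) + 49376 = 402/131 + 49376 = 6468658/131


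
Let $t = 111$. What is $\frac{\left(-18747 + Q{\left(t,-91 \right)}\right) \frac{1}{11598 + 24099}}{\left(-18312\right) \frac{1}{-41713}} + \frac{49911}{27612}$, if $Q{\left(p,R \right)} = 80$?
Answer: $\frac{44149722751}{71625030984} \approx 0.6164$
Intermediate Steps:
$\frac{\left(-18747 + Q{\left(t,-91 \right)}\right) \frac{1}{11598 + 24099}}{\left(-18312\right) \frac{1}{-41713}} + \frac{49911}{27612} = \frac{\left(-18747 + 80\right) \frac{1}{11598 + 24099}}{\left(-18312\right) \frac{1}{-41713}} + \frac{49911}{27612} = \frac{\left(-18667\right) \frac{1}{35697}}{\left(-18312\right) \left(- \frac{1}{41713}\right)} + 49911 \cdot \frac{1}{27612} = \frac{\left(-18667\right) \frac{1}{35697}}{\frac{2616}{5959}} + \frac{16637}{9204} = \left(- \frac{18667}{35697}\right) \frac{5959}{2616} + \frac{16637}{9204} = - \frac{111236653}{93383352} + \frac{16637}{9204} = \frac{44149722751}{71625030984}$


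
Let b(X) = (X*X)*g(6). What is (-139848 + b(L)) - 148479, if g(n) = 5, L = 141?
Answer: -188922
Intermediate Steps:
b(X) = 5*X**2 (b(X) = (X*X)*5 = X**2*5 = 5*X**2)
(-139848 + b(L)) - 148479 = (-139848 + 5*141**2) - 148479 = (-139848 + 5*19881) - 148479 = (-139848 + 99405) - 148479 = -40443 - 148479 = -188922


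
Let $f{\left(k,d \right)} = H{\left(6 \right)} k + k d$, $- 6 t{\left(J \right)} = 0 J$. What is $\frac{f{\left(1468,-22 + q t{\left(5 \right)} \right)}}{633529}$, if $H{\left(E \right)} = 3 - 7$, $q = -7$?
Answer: $- \frac{2936}{48733} \approx -0.060247$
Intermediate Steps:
$t{\left(J \right)} = 0$ ($t{\left(J \right)} = - \frac{0 J}{6} = \left(- \frac{1}{6}\right) 0 = 0$)
$H{\left(E \right)} = -4$
$f{\left(k,d \right)} = - 4 k + d k$ ($f{\left(k,d \right)} = - 4 k + k d = - 4 k + d k$)
$\frac{f{\left(1468,-22 + q t{\left(5 \right)} \right)}}{633529} = \frac{1468 \left(-4 - 22\right)}{633529} = 1468 \left(-4 + \left(-22 + 0\right)\right) \frac{1}{633529} = 1468 \left(-4 - 22\right) \frac{1}{633529} = 1468 \left(-26\right) \frac{1}{633529} = \left(-38168\right) \frac{1}{633529} = - \frac{2936}{48733}$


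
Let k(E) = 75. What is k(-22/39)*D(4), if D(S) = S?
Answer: 300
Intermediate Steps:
k(-22/39)*D(4) = 75*4 = 300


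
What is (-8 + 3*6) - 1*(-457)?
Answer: 467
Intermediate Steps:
(-8 + 3*6) - 1*(-457) = (-8 + 18) + 457 = 10 + 457 = 467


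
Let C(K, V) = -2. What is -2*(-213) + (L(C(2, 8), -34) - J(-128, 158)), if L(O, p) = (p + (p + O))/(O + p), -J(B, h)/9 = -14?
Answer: 5435/18 ≈ 301.94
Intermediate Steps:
J(B, h) = 126 (J(B, h) = -9*(-14) = 126)
L(O, p) = (O + 2*p)/(O + p) (L(O, p) = (p + (O + p))/(O + p) = (O + 2*p)/(O + p))
-2*(-213) + (L(C(2, 8), -34) - J(-128, 158)) = -2*(-213) + ((-2 + 2*(-34))/(-2 - 34) - 1*126) = 426 + ((-2 - 68)/(-36) - 126) = 426 + (-1/36*(-70) - 126) = 426 + (35/18 - 126) = 426 - 2233/18 = 5435/18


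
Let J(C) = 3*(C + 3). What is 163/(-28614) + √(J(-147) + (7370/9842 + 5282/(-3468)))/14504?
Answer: -163/28614 + I*√109035638844594/7280166768 ≈ -0.0056965 + 0.0014343*I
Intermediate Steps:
J(C) = 9 + 3*C (J(C) = 3*(3 + C) = 9 + 3*C)
163/(-28614) + √(J(-147) + (7370/9842 + 5282/(-3468)))/14504 = 163/(-28614) + √((9 + 3*(-147)) + (7370/9842 + 5282/(-3468)))/14504 = 163*(-1/28614) + √((9 - 441) + (7370*(1/9842) + 5282*(-1/3468)))*(1/14504) = -163/28614 + √(-432 + (3685/4921 - 2641/1734))*(1/14504) = -163/28614 + √(-432 - 6606571/8533014)*(1/14504) = -163/28614 + √(-3692868619/8533014)*(1/14504) = -163/28614 + (I*√109035638844594/501942)*(1/14504) = -163/28614 + I*√109035638844594/7280166768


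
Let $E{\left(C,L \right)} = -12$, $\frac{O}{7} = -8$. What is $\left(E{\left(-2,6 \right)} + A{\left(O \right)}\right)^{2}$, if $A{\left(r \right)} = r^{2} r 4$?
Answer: $493472530576$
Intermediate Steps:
$O = -56$ ($O = 7 \left(-8\right) = -56$)
$A{\left(r \right)} = 4 r^{3}$ ($A{\left(r \right)} = r^{3} \cdot 4 = 4 r^{3}$)
$\left(E{\left(-2,6 \right)} + A{\left(O \right)}\right)^{2} = \left(-12 + 4 \left(-56\right)^{3}\right)^{2} = \left(-12 + 4 \left(-175616\right)\right)^{2} = \left(-12 - 702464\right)^{2} = \left(-702476\right)^{2} = 493472530576$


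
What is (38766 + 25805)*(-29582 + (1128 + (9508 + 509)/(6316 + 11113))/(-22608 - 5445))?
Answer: -311312215760578591/162978579 ≈ -1.9101e+9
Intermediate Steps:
(38766 + 25805)*(-29582 + (1128 + (9508 + 509)/(6316 + 11113))/(-22608 - 5445)) = 64571*(-29582 + (1128 + 10017/17429)/(-28053)) = 64571*(-29582 + (1128 + 10017*(1/17429))*(-1/28053)) = 64571*(-29582 + (1128 + 10017/17429)*(-1/28053)) = 64571*(-29582 + (19669929/17429)*(-1/28053)) = 64571*(-29582 - 6556643/162978579) = 64571*(-4821238880621/162978579) = -311312215760578591/162978579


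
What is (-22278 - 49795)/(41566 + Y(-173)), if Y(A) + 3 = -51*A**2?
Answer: 72073/1484816 ≈ 0.048540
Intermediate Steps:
Y(A) = -3 - 51*A**2
(-22278 - 49795)/(41566 + Y(-173)) = (-22278 - 49795)/(41566 + (-3 - 51*(-173)**2)) = -72073/(41566 + (-3 - 51*29929)) = -72073/(41566 + (-3 - 1526379)) = -72073/(41566 - 1526382) = -72073/(-1484816) = -72073*(-1/1484816) = 72073/1484816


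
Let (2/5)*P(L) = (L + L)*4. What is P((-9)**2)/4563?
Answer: 60/169 ≈ 0.35503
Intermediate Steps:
P(L) = 20*L (P(L) = 5*((L + L)*4)/2 = 5*((2*L)*4)/2 = 5*(8*L)/2 = 20*L)
P((-9)**2)/4563 = (20*(-9)**2)/4563 = (20*81)*(1/4563) = 1620*(1/4563) = 60/169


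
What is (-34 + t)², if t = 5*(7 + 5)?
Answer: 676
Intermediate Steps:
t = 60 (t = 5*12 = 60)
(-34 + t)² = (-34 + 60)² = 26² = 676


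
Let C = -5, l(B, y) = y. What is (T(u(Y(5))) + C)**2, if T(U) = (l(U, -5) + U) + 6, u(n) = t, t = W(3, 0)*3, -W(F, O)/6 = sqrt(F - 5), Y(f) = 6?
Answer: -632 + 144*I*sqrt(2) ≈ -632.0 + 203.65*I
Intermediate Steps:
W(F, O) = -6*sqrt(-5 + F) (W(F, O) = -6*sqrt(F - 5) = -6*sqrt(-5 + F))
t = -18*I*sqrt(2) (t = -6*sqrt(-5 + 3)*3 = -6*I*sqrt(2)*3 = -18*I*sqrt(2) ≈ -25.456*I)
u(n) = -18*I*sqrt(2)
T(U) = 1 + U (T(U) = (-5 + U) + 6 = 1 + U)
(T(u(Y(5))) + C)**2 = ((1 - 18*I*sqrt(2)) - 5)**2 = (-4 - 18*I*sqrt(2))**2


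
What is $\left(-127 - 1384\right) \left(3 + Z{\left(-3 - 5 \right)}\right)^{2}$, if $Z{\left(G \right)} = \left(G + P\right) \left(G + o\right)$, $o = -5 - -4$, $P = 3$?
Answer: $-3481344$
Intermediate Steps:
$o = -1$ ($o = -5 + 4 = -1$)
$Z{\left(G \right)} = \left(-1 + G\right) \left(3 + G\right)$ ($Z{\left(G \right)} = \left(G + 3\right) \left(G - 1\right) = \left(3 + G\right) \left(-1 + G\right) = \left(-1 + G\right) \left(3 + G\right)$)
$\left(-127 - 1384\right) \left(3 + Z{\left(-3 - 5 \right)}\right)^{2} = \left(-127 - 1384\right) \left(3 + \left(-3 + \left(-3 - 5\right)^{2} + 2 \left(-3 - 5\right)\right)\right)^{2} = - 1511 \left(3 + \left(-3 + \left(-8\right)^{2} + 2 \left(-8\right)\right)\right)^{2} = - 1511 \left(3 - -45\right)^{2} = - 1511 \left(3 + 45\right)^{2} = - 1511 \cdot 48^{2} = \left(-1511\right) 2304 = -3481344$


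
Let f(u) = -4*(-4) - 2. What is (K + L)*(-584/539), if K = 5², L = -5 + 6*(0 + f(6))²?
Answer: -698464/539 ≈ -1295.9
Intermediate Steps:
f(u) = 14 (f(u) = 16 - 2 = 14)
L = 1171 (L = -5 + 6*(0 + 14)² = -5 + 6*14² = -5 + 6*196 = -5 + 1176 = 1171)
K = 25
(K + L)*(-584/539) = (25 + 1171)*(-584/539) = 1196*(-584*1/539) = 1196*(-584/539) = -698464/539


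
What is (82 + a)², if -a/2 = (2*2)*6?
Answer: 1156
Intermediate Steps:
a = -48 (a = -2*2*2*6 = -8*6 = -2*24 = -48)
(82 + a)² = (82 - 48)² = 34² = 1156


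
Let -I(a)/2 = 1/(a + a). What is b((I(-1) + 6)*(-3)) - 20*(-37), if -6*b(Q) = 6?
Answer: 739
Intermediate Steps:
I(a) = -1/a (I(a) = -2/(a + a) = -2*1/(2*a) = -1/a)
b(Q) = -1 (b(Q) = -⅙*6 = -1)
b((I(-1) + 6)*(-3)) - 20*(-37) = -1 - 20*(-37) = -1 + 740 = 739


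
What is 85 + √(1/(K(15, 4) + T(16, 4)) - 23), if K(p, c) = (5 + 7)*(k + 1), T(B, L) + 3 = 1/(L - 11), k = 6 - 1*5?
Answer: 85 + I*√489246/146 ≈ 85.0 + 4.7908*I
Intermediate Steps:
k = 1 (k = 6 - 5 = 1)
T(B, L) = -3 + 1/(-11 + L) (T(B, L) = -3 + 1/(L - 11) = -3 + 1/(-11 + L))
K(p, c) = 24 (K(p, c) = (5 + 7)*(1 + 1) = 12*2 = 24)
85 + √(1/(K(15, 4) + T(16, 4)) - 23) = 85 + √(1/(24 + (34 - 3*4)/(-11 + 4)) - 23) = 85 + √(1/(24 + (34 - 12)/(-7)) - 23) = 85 + √(1/(24 - ⅐*22) - 23) = 85 + √(1/(24 - 22/7) - 23) = 85 + √(1/(146/7) - 23) = 85 + √(7/146 - 23) = 85 + √(-3351/146) = 85 + I*√489246/146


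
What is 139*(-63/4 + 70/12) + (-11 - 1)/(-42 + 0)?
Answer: -115763/84 ≈ -1378.1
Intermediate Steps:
139*(-63/4 + 70/12) + (-11 - 1)/(-42 + 0) = 139*(-63*¼ + 70*(1/12)) - 12/(-42) = 139*(-63/4 + 35/6) - 12*(-1/42) = 139*(-119/12) + 2/7 = -16541/12 + 2/7 = -115763/84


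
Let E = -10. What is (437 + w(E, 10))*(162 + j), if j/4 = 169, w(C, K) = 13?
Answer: 377100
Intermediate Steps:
j = 676 (j = 4*169 = 676)
(437 + w(E, 10))*(162 + j) = (437 + 13)*(162 + 676) = 450*838 = 377100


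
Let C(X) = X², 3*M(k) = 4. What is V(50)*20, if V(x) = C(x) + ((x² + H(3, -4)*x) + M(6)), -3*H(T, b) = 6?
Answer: 294080/3 ≈ 98027.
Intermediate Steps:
H(T, b) = -2 (H(T, b) = -⅓*6 = -2)
M(k) = 4/3 (M(k) = (⅓)*4 = 4/3)
V(x) = 4/3 - 2*x + 2*x² (V(x) = x² + ((x² - 2*x) + 4/3) = x² + (4/3 + x² - 2*x) = 4/3 - 2*x + 2*x²)
V(50)*20 = (4/3 - 2*50 + 2*50²)*20 = (4/3 - 100 + 2*2500)*20 = (4/3 - 100 + 5000)*20 = (14704/3)*20 = 294080/3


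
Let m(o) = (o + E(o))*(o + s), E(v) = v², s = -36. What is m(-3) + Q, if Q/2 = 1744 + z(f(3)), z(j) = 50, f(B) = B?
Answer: 3354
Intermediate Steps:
m(o) = (-36 + o)*(o + o²) (m(o) = (o + o²)*(o - 36) = (o + o²)*(-36 + o) = (-36 + o)*(o + o²))
Q = 3588 (Q = 2*(1744 + 50) = 2*1794 = 3588)
m(-3) + Q = -3*(-36 + (-3)² - 35*(-3)) + 3588 = -3*(-36 + 9 + 105) + 3588 = -3*78 + 3588 = -234 + 3588 = 3354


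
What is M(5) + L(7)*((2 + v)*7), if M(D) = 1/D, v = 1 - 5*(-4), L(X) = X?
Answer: 5636/5 ≈ 1127.2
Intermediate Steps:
v = 21 (v = 1 + 20 = 21)
M(D) = 1/D
M(5) + L(7)*((2 + v)*7) = 1/5 + 7*((2 + 21)*7) = ⅕ + 7*(23*7) = ⅕ + 7*161 = ⅕ + 1127 = 5636/5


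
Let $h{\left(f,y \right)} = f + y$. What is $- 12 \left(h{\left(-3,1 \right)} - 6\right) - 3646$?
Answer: $-3550$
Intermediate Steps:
$- 12 \left(h{\left(-3,1 \right)} - 6\right) - 3646 = - 12 \left(\left(-3 + 1\right) - 6\right) - 3646 = - 12 \left(-2 - 6\right) - 3646 = \left(-12\right) \left(-8\right) - 3646 = 96 - 3646 = -3550$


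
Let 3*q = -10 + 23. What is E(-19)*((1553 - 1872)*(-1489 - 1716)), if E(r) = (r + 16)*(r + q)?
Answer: 44985380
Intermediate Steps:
q = 13/3 (q = (-10 + 23)/3 = (⅓)*13 = 13/3 ≈ 4.3333)
E(r) = (16 + r)*(13/3 + r) (E(r) = (r + 16)*(r + 13/3) = (16 + r)*(13/3 + r))
E(-19)*((1553 - 1872)*(-1489 - 1716)) = (208/3 + (-19)² + (61/3)*(-19))*((1553 - 1872)*(-1489 - 1716)) = (208/3 + 361 - 1159/3)*(-319*(-3205)) = 44*1022395 = 44985380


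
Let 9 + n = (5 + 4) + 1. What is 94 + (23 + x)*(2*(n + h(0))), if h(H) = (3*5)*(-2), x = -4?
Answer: -1008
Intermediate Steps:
n = 1 (n = -9 + ((5 + 4) + 1) = -9 + (9 + 1) = -9 + 10 = 1)
h(H) = -30 (h(H) = 15*(-2) = -30)
94 + (23 + x)*(2*(n + h(0))) = 94 + (23 - 4)*(2*(1 - 30)) = 94 + 19*(2*(-29)) = 94 + 19*(-58) = 94 - 1102 = -1008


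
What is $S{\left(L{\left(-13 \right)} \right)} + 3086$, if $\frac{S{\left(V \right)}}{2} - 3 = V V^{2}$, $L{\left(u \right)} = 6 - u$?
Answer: $16810$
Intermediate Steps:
$S{\left(V \right)} = 6 + 2 V^{3}$ ($S{\left(V \right)} = 6 + 2 V V^{2} = 6 + 2 V^{3}$)
$S{\left(L{\left(-13 \right)} \right)} + 3086 = \left(6 + 2 \left(6 - -13\right)^{3}\right) + 3086 = \left(6 + 2 \left(6 + 13\right)^{3}\right) + 3086 = \left(6 + 2 \cdot 19^{3}\right) + 3086 = \left(6 + 2 \cdot 6859\right) + 3086 = \left(6 + 13718\right) + 3086 = 13724 + 3086 = 16810$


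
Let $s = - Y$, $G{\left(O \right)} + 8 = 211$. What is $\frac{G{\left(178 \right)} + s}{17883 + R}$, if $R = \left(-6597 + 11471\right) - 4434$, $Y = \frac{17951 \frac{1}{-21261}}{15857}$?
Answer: $\frac{68438560382}{6177337009671} \approx 0.011079$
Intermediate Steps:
$G{\left(O \right)} = 203$ ($G{\left(O \right)} = -8 + 211 = 203$)
$Y = - \frac{17951}{337135677}$ ($Y = 17951 \left(- \frac{1}{21261}\right) \frac{1}{15857} = \left(- \frac{17951}{21261}\right) \frac{1}{15857} = - \frac{17951}{337135677} \approx -5.3246 \cdot 10^{-5}$)
$s = \frac{17951}{337135677}$ ($s = \left(-1\right) \left(- \frac{17951}{337135677}\right) = \frac{17951}{337135677} \approx 5.3246 \cdot 10^{-5}$)
$R = 440$ ($R = 4874 - 4434 = 440$)
$\frac{G{\left(178 \right)} + s}{17883 + R} = \frac{203 + \frac{17951}{337135677}}{17883 + 440} = \frac{68438560382}{337135677 \cdot 18323} = \frac{68438560382}{337135677} \cdot \frac{1}{18323} = \frac{68438560382}{6177337009671}$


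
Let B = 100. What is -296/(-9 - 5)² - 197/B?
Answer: -17053/4900 ≈ -3.4802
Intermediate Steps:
-296/(-9 - 5)² - 197/B = -296/(-9 - 5)² - 197/100 = -296/((-14)²) - 197*1/100 = -296/196 - 197/100 = -296*1/196 - 197/100 = -74/49 - 197/100 = -17053/4900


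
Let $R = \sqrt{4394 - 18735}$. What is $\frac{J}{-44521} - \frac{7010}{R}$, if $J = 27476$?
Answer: $- \frac{27476}{44521} + \frac{7010 i \sqrt{14341}}{14341} \approx -0.61715 + 58.537 i$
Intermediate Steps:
$R = i \sqrt{14341}$ ($R = \sqrt{-14341} = i \sqrt{14341} \approx 119.75 i$)
$\frac{J}{-44521} - \frac{7010}{R} = \frac{27476}{-44521} - \frac{7010}{i \sqrt{14341}} = 27476 \left(- \frac{1}{44521}\right) - 7010 \left(- \frac{i \sqrt{14341}}{14341}\right) = - \frac{27476}{44521} + \frac{7010 i \sqrt{14341}}{14341}$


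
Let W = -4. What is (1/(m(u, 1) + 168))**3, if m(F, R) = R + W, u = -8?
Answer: 1/4492125 ≈ 2.2261e-7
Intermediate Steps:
m(F, R) = -4 + R (m(F, R) = R - 4 = -4 + R)
(1/(m(u, 1) + 168))**3 = (1/((-4 + 1) + 168))**3 = (1/(-3 + 168))**3 = (1/165)**3 = 1/4492125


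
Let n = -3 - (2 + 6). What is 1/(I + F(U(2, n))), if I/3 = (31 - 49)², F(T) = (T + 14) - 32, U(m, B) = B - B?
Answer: 1/954 ≈ 0.0010482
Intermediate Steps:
n = -11 (n = -3 - 1*8 = -3 - 8 = -11)
U(m, B) = 0
F(T) = -18 + T (F(T) = (14 + T) - 32 = -18 + T)
I = 972 (I = 3*(31 - 49)² = 3*(-18)² = 3*324 = 972)
1/(I + F(U(2, n))) = 1/(972 + (-18 + 0)) = 1/(972 - 18) = 1/954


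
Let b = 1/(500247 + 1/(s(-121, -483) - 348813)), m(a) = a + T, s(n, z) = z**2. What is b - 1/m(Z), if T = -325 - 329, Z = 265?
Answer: 57835473263/22480517892103 ≈ 0.0025727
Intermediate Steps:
T = -654
m(a) = -654 + a (m(a) = a - 654 = -654 + a)
b = 115524/57790534427 (b = 1/(500247 + 1/((-483)**2 - 348813)) = 1/(500247 + 1/(233289 - 348813)) = 1/(500247 + 1/(-115524)) = 1/(500247 - 1/115524) = 1/(57790534427/115524) = 115524/57790534427 ≈ 1.9990e-6)
b - 1/m(Z) = 115524/57790534427 - 1/(-654 + 265) = 115524/57790534427 - 1/(-389) = 115524/57790534427 - 1*(-1/389) = 115524/57790534427 + 1/389 = 57835473263/22480517892103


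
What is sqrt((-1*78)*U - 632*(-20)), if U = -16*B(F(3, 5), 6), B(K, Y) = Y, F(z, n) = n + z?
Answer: 4*sqrt(1258) ≈ 141.87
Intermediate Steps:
U = -96 (U = -16*6 = -96)
sqrt((-1*78)*U - 632*(-20)) = sqrt(-1*78*(-96) - 632*(-20)) = sqrt(-78*(-96) + 12640) = sqrt(7488 + 12640) = sqrt(20128) = 4*sqrt(1258)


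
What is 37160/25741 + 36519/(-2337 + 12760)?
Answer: 189622037/38328349 ≈ 4.9473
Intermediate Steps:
37160/25741 + 36519/(-2337 + 12760) = 37160*(1/25741) + 36519/10423 = 37160/25741 + 36519*(1/10423) = 37160/25741 + 5217/1489 = 189622037/38328349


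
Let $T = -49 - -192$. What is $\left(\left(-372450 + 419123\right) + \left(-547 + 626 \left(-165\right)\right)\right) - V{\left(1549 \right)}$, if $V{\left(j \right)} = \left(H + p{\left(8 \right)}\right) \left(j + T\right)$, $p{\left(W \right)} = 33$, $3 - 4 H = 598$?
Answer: $138685$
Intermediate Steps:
$H = - \frac{595}{4}$ ($H = \frac{3}{4} - \frac{299}{2} = - \frac{595}{4} \approx -148.75$)
$T = 143$ ($T = -49 + 192 = 143$)
$V{\left(j \right)} = - \frac{66209}{4} - \frac{463 j}{4}$ ($V{\left(j \right)} = \left(- \frac{595}{4} + 33\right) \left(j + 143\right) = - \frac{463 \left(143 + j\right)}{4} = - \frac{66209}{4} - \frac{463 j}{4}$)
$\left(\left(-372450 + 419123\right) + \left(-547 + 626 \left(-165\right)\right)\right) - V{\left(1549 \right)} = \left(\left(-372450 + 419123\right) + \left(-547 + 626 \left(-165\right)\right)\right) - \left(- \frac{66209}{4} - \frac{717187}{4}\right) = \left(46673 - 103837\right) - \left(- \frac{66209}{4} - \frac{717187}{4}\right) = \left(46673 - 103837\right) - -195849 = -57164 + 195849 = 138685$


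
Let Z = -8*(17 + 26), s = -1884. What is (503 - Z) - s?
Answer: 2731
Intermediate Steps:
Z = -344 (Z = -8*43 = -344)
(503 - Z) - s = (503 - 1*(-344)) - 1*(-1884) = (503 + 344) + 1884 = 847 + 1884 = 2731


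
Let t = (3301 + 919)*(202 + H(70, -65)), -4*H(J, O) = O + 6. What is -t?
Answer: -914685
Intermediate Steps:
H(J, O) = -3/2 - O/4 (H(J, O) = -(O + 6)/4 = -(6 + O)/4 = -3/2 - O/4)
t = 914685 (t = (3301 + 919)*(202 + (-3/2 - 1/4*(-65))) = 4220*(202 + (-3/2 + 65/4)) = 4220*(202 + 59/4) = 4220*(867/4) = 914685)
-t = -1*914685 = -914685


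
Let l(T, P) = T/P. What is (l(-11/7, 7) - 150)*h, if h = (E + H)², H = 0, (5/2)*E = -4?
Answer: -471104/1225 ≈ -384.57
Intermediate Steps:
E = -8/5 (E = (⅖)*(-4) = -8/5 ≈ -1.6000)
h = 64/25 (h = (-8/5 + 0)² = (-8/5)² = 64/25 ≈ 2.5600)
(l(-11/7, 7) - 150)*h = (-11/7/7 - 150)*(64/25) = (-11*⅐*(⅐) - 150)*(64/25) = (-11/7*⅐ - 150)*(64/25) = (-11/49 - 150)*(64/25) = -7361/49*64/25 = -471104/1225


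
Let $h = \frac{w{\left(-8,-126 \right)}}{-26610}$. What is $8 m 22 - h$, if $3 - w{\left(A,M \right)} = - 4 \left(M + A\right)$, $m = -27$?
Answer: $- \frac{126451253}{26610} \approx -4752.0$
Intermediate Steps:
$w{\left(A,M \right)} = 3 + 4 A + 4 M$ ($w{\left(A,M \right)} = 3 - - 4 \left(M + A\right) = 3 - - 4 \left(A + M\right) = 3 - \left(- 4 A - 4 M\right) = 3 + \left(4 A + 4 M\right) = 3 + 4 A + 4 M$)
$h = \frac{533}{26610}$ ($h = \frac{3 + 4 \left(-8\right) + 4 \left(-126\right)}{-26610} = \left(3 - 32 - 504\right) \left(- \frac{1}{26610}\right) = \left(-533\right) \left(- \frac{1}{26610}\right) = \frac{533}{26610} \approx 0.02003$)
$8 m 22 - h = 8 \left(-27\right) 22 - \frac{533}{26610} = \left(-216\right) 22 - \frac{533}{26610} = -4752 - \frac{533}{26610} = - \frac{126451253}{26610}$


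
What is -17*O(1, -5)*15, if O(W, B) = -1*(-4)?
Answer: -1020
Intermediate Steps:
O(W, B) = 4
-17*O(1, -5)*15 = -17*4*15 = -68*15 = -1020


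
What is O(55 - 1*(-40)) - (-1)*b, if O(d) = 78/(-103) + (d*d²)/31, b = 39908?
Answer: 215733451/3193 ≈ 67565.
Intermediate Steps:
O(d) = -78/103 + d³/31 (O(d) = 78*(-1/103) + d³*(1/31) = -78/103 + d³/31)
O(55 - 1*(-40)) - (-1)*b = (-78/103 + (55 - 1*(-40))³/31) - (-1)*39908 = (-78/103 + (55 + 40)³/31) - 1*(-39908) = (-78/103 + (1/31)*95³) + 39908 = (-78/103 + (1/31)*857375) + 39908 = (-78/103 + 857375/31) + 39908 = 88307207/3193 + 39908 = 215733451/3193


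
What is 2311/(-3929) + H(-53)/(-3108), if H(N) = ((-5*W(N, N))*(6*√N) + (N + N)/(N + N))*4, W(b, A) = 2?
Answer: -1799576/3052833 + 20*I*√53/259 ≈ -0.58948 + 0.56217*I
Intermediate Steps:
H(N) = 4 - 240*√N (H(N) = ((-5*2)*(6*√N) + (N + N)/(N + N))*4 = (-60*√N + (2*N)/((2*N)))*4 = (-60*√N + (2*N)*(1/(2*N)))*4 = (-60*√N + 1)*4 = (1 - 60*√N)*4 = 4 - 240*√N)
2311/(-3929) + H(-53)/(-3108) = 2311/(-3929) + (4 - 240*I*√53)/(-3108) = 2311*(-1/3929) + (4 - 240*I*√53)*(-1/3108) = -2311/3929 + (4 - 240*I*√53)*(-1/3108) = -2311/3929 + (-1/777 + 20*I*√53/259) = -1799576/3052833 + 20*I*√53/259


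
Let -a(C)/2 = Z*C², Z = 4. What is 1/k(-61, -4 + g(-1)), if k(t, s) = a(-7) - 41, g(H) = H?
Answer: -1/433 ≈ -0.0023095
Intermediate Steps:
a(C) = -8*C²
k(t, s) = -433 (k(t, s) = -8*(-7)² - 41 = -8*49 - 41 = -392 - 41 = -433)
1/k(-61, -4 + g(-1)) = 1/(-433) = -1/433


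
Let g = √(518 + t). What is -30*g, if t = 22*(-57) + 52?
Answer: -180*I*√19 ≈ -784.6*I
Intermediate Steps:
t = -1202 (t = -1254 + 52 = -1202)
g = 6*I*√19 (g = √(518 - 1202) = √(-684) = 6*I*√19 ≈ 26.153*I)
-30*g = -180*I*√19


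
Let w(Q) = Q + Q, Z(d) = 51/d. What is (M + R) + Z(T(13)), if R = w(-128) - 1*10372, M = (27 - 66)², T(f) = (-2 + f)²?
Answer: -1101896/121 ≈ -9106.6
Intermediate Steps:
M = 1521 (M = (-39)² = 1521)
w(Q) = 2*Q
R = -10628 (R = 2*(-128) - 1*10372 = -256 - 10372 = -10628)
(M + R) + Z(T(13)) = (1521 - 10628) + 51/((-2 + 13)²) = -9107 + 51/(11²) = -9107 + 51/121 = -1101896/121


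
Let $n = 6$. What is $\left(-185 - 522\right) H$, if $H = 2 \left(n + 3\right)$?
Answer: $-12726$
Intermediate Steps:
$H = 18$ ($H = 2 \left(6 + 3\right) = 2 \cdot 9 = 18$)
$\left(-185 - 522\right) H = \left(-185 - 522\right) 18 = \left(-707\right) 18 = -12726$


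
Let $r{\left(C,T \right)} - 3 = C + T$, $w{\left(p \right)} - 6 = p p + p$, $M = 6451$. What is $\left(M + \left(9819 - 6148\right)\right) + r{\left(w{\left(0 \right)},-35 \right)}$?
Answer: $10096$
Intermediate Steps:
$w{\left(p \right)} = 6 + p + p^{2}$ ($w{\left(p \right)} = 6 + \left(p p + p\right) = 6 + \left(p^{2} + p\right) = 6 + \left(p + p^{2}\right) = 6 + p + p^{2}$)
$r{\left(C,T \right)} = 3 + C + T$ ($r{\left(C,T \right)} = 3 + \left(C + T\right) = 3 + C + T$)
$\left(M + \left(9819 - 6148\right)\right) + r{\left(w{\left(0 \right)},-35 \right)} = \left(6451 + \left(9819 - 6148\right)\right) + \left(3 + \left(6 + 0 + 0^{2}\right) - 35\right) = \left(6451 + 3671\right) + \left(3 + \left(6 + 0 + 0\right) - 35\right) = 10122 + \left(3 + 6 - 35\right) = 10122 - 26 = 10096$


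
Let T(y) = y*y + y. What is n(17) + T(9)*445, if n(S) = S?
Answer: 40067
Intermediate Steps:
T(y) = y + y² (T(y) = y² + y = y + y²)
n(17) + T(9)*445 = 17 + (9*(1 + 9))*445 = 17 + (9*10)*445 = 17 + 90*445 = 17 + 40050 = 40067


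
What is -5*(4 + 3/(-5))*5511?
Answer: -93687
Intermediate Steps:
-5*(4 + 3/(-5))*5511 = -5*(4 + 3*(-1/5))*5511 = -5*(4 - 3/5)*5511 = -5*17/5*5511 = -17*5511 = -93687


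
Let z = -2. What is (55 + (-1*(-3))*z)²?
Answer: 2401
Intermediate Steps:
(55 + (-1*(-3))*z)² = (55 - 1*(-3)*(-2))² = (55 + 3*(-2))² = (55 - 6)² = 49² = 2401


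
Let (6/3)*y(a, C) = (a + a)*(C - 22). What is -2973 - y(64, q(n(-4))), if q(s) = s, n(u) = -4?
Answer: -1309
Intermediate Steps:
y(a, C) = a*(-22 + C) (y(a, C) = ((a + a)*(C - 22))/2 = ((2*a)*(-22 + C))/2 = (2*a*(-22 + C))/2 = a*(-22 + C))
-2973 - y(64, q(n(-4))) = -2973 - 64*(-22 - 4) = -2973 - 64*(-26) = -2973 - 1*(-1664) = -2973 + 1664 = -1309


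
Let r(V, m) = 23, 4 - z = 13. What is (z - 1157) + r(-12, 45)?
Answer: -1143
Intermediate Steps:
z = -9 (z = 4 - 1*13 = 4 - 13 = -9)
(z - 1157) + r(-12, 45) = (-9 - 1157) + 23 = -1166 + 23 = -1143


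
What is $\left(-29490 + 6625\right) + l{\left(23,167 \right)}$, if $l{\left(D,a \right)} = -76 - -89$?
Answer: $-22852$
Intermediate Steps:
$l{\left(D,a \right)} = 13$ ($l{\left(D,a \right)} = -76 + 89 = 13$)
$\left(-29490 + 6625\right) + l{\left(23,167 \right)} = \left(-29490 + 6625\right) + 13 = -22865 + 13 = -22852$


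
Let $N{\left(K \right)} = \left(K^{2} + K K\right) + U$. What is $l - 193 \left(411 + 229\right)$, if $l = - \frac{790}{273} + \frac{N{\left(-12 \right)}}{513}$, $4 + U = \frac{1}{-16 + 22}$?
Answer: $- \frac{34598360345}{280098} \approx -1.2352 \cdot 10^{5}$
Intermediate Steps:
$U = - \frac{23}{6}$ ($U = -4 + \frac{1}{-16 + 22} = -4 + \frac{1}{6} = - \frac{23}{6} \approx -3.8333$)
$N{\left(K \right)} = - \frac{23}{6} + 2 K^{2}$ ($N{\left(K \right)} = \left(K^{2} + K K\right) - \frac{23}{6} = \left(K^{2} + K^{2}\right) - \frac{23}{6} = 2 K^{2} - \frac{23}{6} = - \frac{23}{6} + 2 K^{2}$)
$l = - \frac{655385}{280098}$ ($l = - \frac{790}{273} + \frac{- \frac{23}{6} + 2 \left(-12\right)^{2}}{513} = \left(-790\right) \frac{1}{273} + \left(- \frac{23}{6} + 2 \cdot 144\right) \frac{1}{513} = - \frac{790}{273} + \left(- \frac{23}{6} + 288\right) \frac{1}{513} = - \frac{790}{273} + \frac{1705}{6} \cdot \frac{1}{513} = - \frac{790}{273} + \frac{1705}{3078} = - \frac{655385}{280098} \approx -2.3398$)
$l - 193 \left(411 + 229\right) = - \frac{655385}{280098} - 193 \left(411 + 229\right) = - \frac{655385}{280098} - 123520 = - \frac{34598360345}{280098}$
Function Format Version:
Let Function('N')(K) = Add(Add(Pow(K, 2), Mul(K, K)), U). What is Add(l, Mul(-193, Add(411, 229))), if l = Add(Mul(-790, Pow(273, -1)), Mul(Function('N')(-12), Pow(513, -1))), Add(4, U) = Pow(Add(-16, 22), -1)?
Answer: Rational(-34598360345, 280098) ≈ -1.2352e+5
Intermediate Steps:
U = Rational(-23, 6) (U = Add(-4, Pow(Add(-16, 22), -1)) = Add(-4, Pow(6, -1)) = Add(-4, Rational(1, 6)) = Rational(-23, 6) ≈ -3.8333)
Function('N')(K) = Add(Rational(-23, 6), Mul(2, Pow(K, 2))) (Function('N')(K) = Add(Add(Pow(K, 2), Mul(K, K)), Rational(-23, 6)) = Add(Add(Pow(K, 2), Pow(K, 2)), Rational(-23, 6)) = Add(Mul(2, Pow(K, 2)), Rational(-23, 6)) = Add(Rational(-23, 6), Mul(2, Pow(K, 2))))
l = Rational(-655385, 280098) (l = Add(Mul(-790, Pow(273, -1)), Mul(Add(Rational(-23, 6), Mul(2, Pow(-12, 2))), Pow(513, -1))) = Add(Mul(-790, Rational(1, 273)), Mul(Add(Rational(-23, 6), Mul(2, 144)), Rational(1, 513))) = Add(Rational(-790, 273), Mul(Add(Rational(-23, 6), 288), Rational(1, 513))) = Add(Rational(-790, 273), Mul(Rational(1705, 6), Rational(1, 513))) = Add(Rational(-790, 273), Rational(1705, 3078)) = Rational(-655385, 280098) ≈ -2.3398)
Add(l, Mul(-193, Add(411, 229))) = Add(Rational(-655385, 280098), Mul(-193, Add(411, 229))) = Add(Rational(-655385, 280098), Mul(-193, 640)) = Add(Rational(-655385, 280098), -123520) = Rational(-34598360345, 280098)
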